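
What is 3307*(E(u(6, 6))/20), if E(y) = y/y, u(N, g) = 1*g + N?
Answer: 3307/20 ≈ 165.35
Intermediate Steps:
u(N, g) = N + g (u(N, g) = g + N = N + g)
E(y) = 1
3307*(E(u(6, 6))/20) = 3307*(1/20) = 3307/20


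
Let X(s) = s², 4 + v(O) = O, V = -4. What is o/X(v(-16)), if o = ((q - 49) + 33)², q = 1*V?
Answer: 1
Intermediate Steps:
v(O) = -4 + O
q = -4 (q = 1*(-4) = -4)
o = 400 (o = ((-4 - 49) + 33)² = (-53 + 33)² = (-20)² = 400)
o/X(v(-16)) = 400/((-4 - 16)²) = 400/((-20)²) = 400/400 = 400*(1/400) = 1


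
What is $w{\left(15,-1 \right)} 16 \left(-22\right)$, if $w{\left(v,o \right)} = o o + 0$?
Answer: $-352$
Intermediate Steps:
$w{\left(v,o \right)} = o^{2}$ ($w{\left(v,o \right)} = o^{2} + 0 = o^{2}$)
$w{\left(15,-1 \right)} 16 \left(-22\right) = \left(-1\right)^{2} \cdot 16 \left(-22\right) = 1 \cdot 16 \left(-22\right) = 16 \left(-22\right) = -352$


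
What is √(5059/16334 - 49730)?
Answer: I*√13267859286174/16334 ≈ 223.0*I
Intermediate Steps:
√(5059/16334 - 49730) = √(-812284761/16334) = I*√13267859286174/16334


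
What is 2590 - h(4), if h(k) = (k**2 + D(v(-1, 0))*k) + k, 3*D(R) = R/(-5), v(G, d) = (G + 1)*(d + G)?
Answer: 2570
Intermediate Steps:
v(G, d) = (1 + G)*(G + d)
D(R) = -R/15 (D(R) = (R/(-5))/3 = (R*(-1/5))/3 = (-R/5)/3 = -R/15)
h(k) = k + k**2 (h(k) = (k**2 + (-(-1 + 0 + (-1)**2 - 1*0)/15)*k) + k = (k**2 + (-(-1 + 0 + 1 + 0)/15)*k) + k = (k**2 + (-1/15*0)*k) + k = (k**2 + 0*k) + k = (k**2 + 0) + k = k**2 + k = k + k**2)
2590 - h(4) = 2590 - 4*(1 + 4) = 2590 - 4*5 = 2590 - 1*20 = 2590 - 20 = 2570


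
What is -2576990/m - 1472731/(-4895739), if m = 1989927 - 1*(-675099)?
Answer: -37142752306/55757571471 ≈ -0.66615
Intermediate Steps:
m = 2665026 (m = 1989927 + 675099 = 2665026)
-2576990/m - 1472731/(-4895739) = -2576990/2665026 - 1472731/(-4895739) = -2576990*1/2665026 - 1472731*(-1/4895739) = -99115/102501 + 1472731/4895739 = -37142752306/55757571471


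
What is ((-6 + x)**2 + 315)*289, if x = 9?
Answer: 93636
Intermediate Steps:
((-6 + x)**2 + 315)*289 = ((-6 + 9)**2 + 315)*289 = (3**2 + 315)*289 = (9 + 315)*289 = 324*289 = 93636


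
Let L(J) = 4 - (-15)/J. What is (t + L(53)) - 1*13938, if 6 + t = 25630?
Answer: 619585/53 ≈ 11690.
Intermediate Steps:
t = 25624 (t = -6 + 25630 = 25624)
L(J) = 4 + 15/J
(t + L(53)) - 1*13938 = (25624 + (4 + 15/53)) - 1*13938 = (25624 + (4 + 15*(1/53))) - 13938 = (25624 + (4 + 15/53)) - 13938 = (25624 + 227/53) - 13938 = 1358299/53 - 13938 = 619585/53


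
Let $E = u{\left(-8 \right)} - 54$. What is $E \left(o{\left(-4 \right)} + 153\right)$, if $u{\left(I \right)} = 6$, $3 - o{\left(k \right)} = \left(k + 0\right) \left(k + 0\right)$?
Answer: $-6720$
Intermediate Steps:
$o{\left(k \right)} = 3 - k^{2}$ ($o{\left(k \right)} = 3 - \left(k + 0\right) \left(k + 0\right) = 3 - k k = 3 - k^{2}$)
$E = -48$ ($E = 6 - 54 = -48$)
$E \left(o{\left(-4 \right)} + 153\right) = - 48 \left(\left(3 - \left(-4\right)^{2}\right) + 153\right) = - 48 \left(\left(3 - 16\right) + 153\right) = - 48 \left(-13 + 153\right) = \left(-48\right) 140 = -6720$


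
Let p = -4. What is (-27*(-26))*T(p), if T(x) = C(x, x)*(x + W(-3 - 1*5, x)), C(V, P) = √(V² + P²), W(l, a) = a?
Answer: -22464*√2 ≈ -31769.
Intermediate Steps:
C(V, P) = √(P² + V²)
T(x) = 2*x*√2*√(x²) (T(x) = √(x² + x²)*(x + x) = √(2*x²)*(2*x) = (√2*√(x²))*(2*x) = 2*x*√2*√(x²))
(-27*(-26))*T(p) = (-27*(-26))*(2*(-4)*√2*√((-4)²)) = 702*(2*(-4)*√2*√16) = 702*(2*(-4)*√2*4) = 702*(-32*√2) = -22464*√2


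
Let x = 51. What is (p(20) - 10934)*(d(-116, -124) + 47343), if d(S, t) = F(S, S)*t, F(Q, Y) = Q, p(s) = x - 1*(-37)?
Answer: -669491042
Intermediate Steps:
p(s) = 88 (p(s) = 51 - 1*(-37) = 51 + 37 = 88)
d(S, t) = S*t
(p(20) - 10934)*(d(-116, -124) + 47343) = (88 - 10934)*(-116*(-124) + 47343) = -10846*(14384 + 47343) = -10846*61727 = -669491042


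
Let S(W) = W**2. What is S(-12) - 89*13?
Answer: -1013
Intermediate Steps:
S(-12) - 89*13 = (-12)**2 - 89*13 = 144 - 1157 = -1013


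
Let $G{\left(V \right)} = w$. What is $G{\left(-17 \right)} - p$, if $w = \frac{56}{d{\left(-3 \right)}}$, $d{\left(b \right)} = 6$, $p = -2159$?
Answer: $\frac{6505}{3} \approx 2168.3$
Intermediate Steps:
$w = \frac{28}{3}$ ($w = \frac{56}{6} = 56 \cdot \frac{1}{6} = \frac{28}{3} \approx 9.3333$)
$G{\left(V \right)} = \frac{28}{3}$
$G{\left(-17 \right)} - p = \frac{28}{3} - -2159 = \frac{28}{3} + 2159 = \frac{6505}{3}$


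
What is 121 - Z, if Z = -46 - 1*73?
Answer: 240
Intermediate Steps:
Z = -119 (Z = -46 - 73 = -119)
121 - Z = 121 - 1*(-119) = 121 + 119 = 240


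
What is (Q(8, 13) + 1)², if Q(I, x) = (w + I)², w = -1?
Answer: 2500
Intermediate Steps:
Q(I, x) = (-1 + I)²
(Q(8, 13) + 1)² = ((-1 + 8)² + 1)² = (7² + 1)² = (49 + 1)² = 50² = 2500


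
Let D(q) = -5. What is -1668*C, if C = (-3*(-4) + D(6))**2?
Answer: -81732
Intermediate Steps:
C = 49 (C = (-3*(-4) - 5)**2 = (12 - 5)**2 = 7**2 = 49)
-1668*C = -1668*49 = -81732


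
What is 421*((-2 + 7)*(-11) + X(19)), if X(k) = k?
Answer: -15156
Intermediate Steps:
421*((-2 + 7)*(-11) + X(19)) = 421*((-2 + 7)*(-11) + 19) = 421*(5*(-11) + 19) = 421*(-55 + 19) = 421*(-36) = -15156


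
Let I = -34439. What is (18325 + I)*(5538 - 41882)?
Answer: 585647216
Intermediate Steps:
(18325 + I)*(5538 - 41882) = (18325 - 34439)*(5538 - 41882) = -16114*(-36344) = 585647216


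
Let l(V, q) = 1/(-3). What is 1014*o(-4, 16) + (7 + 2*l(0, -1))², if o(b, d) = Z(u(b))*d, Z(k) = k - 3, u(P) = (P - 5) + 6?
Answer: -875735/9 ≈ -97304.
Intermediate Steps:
l(V, q) = -⅓ (l(V, q) = 1*(-⅓) = -⅓)
u(P) = 1 + P (u(P) = (-5 + P) + 6 = 1 + P)
Z(k) = -3 + k
o(b, d) = d*(-2 + b) (o(b, d) = (-3 + (1 + b))*d = (-2 + b)*d = d*(-2 + b))
1014*o(-4, 16) + (7 + 2*l(0, -1))² = 1014*(16*(-2 - 4)) + (7 + 2*(-⅓))² = 1014*(16*(-6)) + (7 - ⅔)² = 1014*(-96) + (19/3)² = -97344 + 361/9 = -875735/9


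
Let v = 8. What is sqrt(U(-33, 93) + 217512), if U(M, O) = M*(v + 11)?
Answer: sqrt(216885) ≈ 465.71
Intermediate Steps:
U(M, O) = 19*M (U(M, O) = M*(8 + 11) = M*19 = 19*M)
sqrt(U(-33, 93) + 217512) = sqrt(19*(-33) + 217512) = sqrt(-627 + 217512) = sqrt(216885)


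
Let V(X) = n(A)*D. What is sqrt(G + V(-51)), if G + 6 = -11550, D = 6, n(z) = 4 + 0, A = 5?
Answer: 62*I*sqrt(3) ≈ 107.39*I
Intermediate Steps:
n(z) = 4
G = -11556 (G = -6 - 11550 = -11556)
V(X) = 24 (V(X) = 4*6 = 24)
sqrt(G + V(-51)) = sqrt(-11556 + 24) = sqrt(-11532) = 62*I*sqrt(3)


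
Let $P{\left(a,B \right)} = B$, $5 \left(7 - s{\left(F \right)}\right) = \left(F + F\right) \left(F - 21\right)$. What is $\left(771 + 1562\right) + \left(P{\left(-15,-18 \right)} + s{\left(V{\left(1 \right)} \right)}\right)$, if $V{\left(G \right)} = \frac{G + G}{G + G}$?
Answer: $2330$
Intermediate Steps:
$V{\left(G \right)} = 1$ ($V{\left(G \right)} = \frac{2 G}{2 G} = 2 G \frac{1}{2 G} = 1$)
$s{\left(F \right)} = 7 - \frac{2 F \left(-21 + F\right)}{5}$ ($s{\left(F \right)} = 7 - \frac{\left(F + F\right) \left(F - 21\right)}{5} = 7 - \frac{2 F \left(-21 + F\right)}{5}$)
$\left(771 + 1562\right) + \left(P{\left(-15,-18 \right)} + s{\left(V{\left(1 \right)} \right)}\right) = \left(771 + 1562\right) + \left(-18 + \left(7 - \frac{2 \cdot 1^{2}}{5} + \frac{42}{5} \cdot 1\right)\right) = 2333 + \left(-18 + \left(7 - \frac{2}{5} + \frac{42}{5}\right)\right) = 2333 + \left(-18 + 15\right) = 2333 - 3 = 2330$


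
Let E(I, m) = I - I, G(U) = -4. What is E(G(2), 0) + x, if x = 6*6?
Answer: 36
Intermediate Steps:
E(I, m) = 0
x = 36
E(G(2), 0) + x = 0 + 36 = 36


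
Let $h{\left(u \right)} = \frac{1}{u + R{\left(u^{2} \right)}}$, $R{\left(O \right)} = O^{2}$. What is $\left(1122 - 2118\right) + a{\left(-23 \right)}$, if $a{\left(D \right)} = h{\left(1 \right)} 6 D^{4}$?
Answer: $838527$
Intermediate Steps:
$h{\left(u \right)} = \frac{1}{u + u^{4}}$ ($h{\left(u \right)} = \frac{1}{u + \left(u^{2}\right)^{2}} = \frac{1}{u + u^{4}}$)
$a{\left(D \right)} = 3 D^{4}$ ($a{\left(D \right)} = \frac{1}{1 + 1^{4}} \cdot 6 D^{4} = \frac{1}{1 + 1} \cdot 6 D^{4} = \frac{1}{2} \cdot 6 D^{4} = 3 D^{4}$)
$\left(1122 - 2118\right) + a{\left(-23 \right)} = \left(1122 - 2118\right) + 3 \left(-23\right)^{4} = -996 + 3 \cdot 279841 = -996 + 839523 = 838527$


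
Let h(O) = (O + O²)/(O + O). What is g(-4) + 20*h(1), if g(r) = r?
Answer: 16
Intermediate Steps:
h(O) = (O + O²)/(2*O) (h(O) = (O + O²)/((2*O)) = (O + O²)*(1/(2*O)) = (O + O²)/(2*O))
g(-4) + 20*h(1) = -4 + 20*(½ + (½)*1) = -4 + 20*(½ + ½) = -4 + 20*1 = -4 + 20 = 16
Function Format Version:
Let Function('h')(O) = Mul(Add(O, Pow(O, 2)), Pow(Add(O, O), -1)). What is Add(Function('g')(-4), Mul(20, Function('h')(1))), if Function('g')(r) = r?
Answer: 16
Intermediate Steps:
Function('h')(O) = Mul(Rational(1, 2), Pow(O, -1), Add(O, Pow(O, 2))) (Function('h')(O) = Mul(Add(O, Pow(O, 2)), Pow(Mul(2, O), -1)) = Mul(Add(O, Pow(O, 2)), Mul(Rational(1, 2), Pow(O, -1))) = Mul(Rational(1, 2), Pow(O, -1), Add(O, Pow(O, 2))))
Add(Function('g')(-4), Mul(20, Function('h')(1))) = Add(-4, Mul(20, Add(Rational(1, 2), Mul(Rational(1, 2), 1)))) = Add(-4, Mul(20, Add(Rational(1, 2), Rational(1, 2)))) = Add(-4, Mul(20, 1)) = Add(-4, 20) = 16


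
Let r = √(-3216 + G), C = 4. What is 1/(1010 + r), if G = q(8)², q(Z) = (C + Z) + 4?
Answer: 101/102306 - I*√185/255765 ≈ 0.00098723 - 5.318e-5*I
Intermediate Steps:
q(Z) = 8 + Z (q(Z) = (4 + Z) + 4 = 8 + Z)
G = 256 (G = (8 + 8)² = 16² = 256)
r = 4*I*√185 (r = √(-3216 + 256) = √(-2960) = 4*I*√185 ≈ 54.406*I)
1/(1010 + r) = 1/(1010 + 4*I*√185)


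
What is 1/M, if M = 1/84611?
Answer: 84611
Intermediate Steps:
M = 1/84611 ≈ 1.1819e-5
1/M = 1/(1/84611) = 84611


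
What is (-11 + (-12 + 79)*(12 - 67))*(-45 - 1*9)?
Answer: 199584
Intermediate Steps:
(-11 + (-12 + 79)*(12 - 67))*(-45 - 1*9) = (-11 + 67*(-55))*(-45 - 9) = (-11 - 3685)*(-54) = -3696*(-54) = 199584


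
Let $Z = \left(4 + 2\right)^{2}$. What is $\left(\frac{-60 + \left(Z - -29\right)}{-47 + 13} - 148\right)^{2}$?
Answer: $\frac{25371369}{1156} \approx 21948.0$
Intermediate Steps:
$Z = 36$ ($Z = 6^{2} = 36$)
$\left(\frac{-60 + \left(Z - -29\right)}{-47 + 13} - 148\right)^{2} = \left(\frac{-60 + \left(36 - -29\right)}{-47 + 13} - 148\right)^{2} = \left(\frac{-60 + \left(36 + 29\right)}{-34} - 148\right)^{2} = \left(\left(-60 + 65\right) \left(- \frac{1}{34}\right) - 148\right)^{2} = \left(5 \left(- \frac{1}{34}\right) - 148\right)^{2} = \left(- \frac{5}{34} - 148\right)^{2} = \left(- \frac{5037}{34}\right)^{2} = \frac{25371369}{1156}$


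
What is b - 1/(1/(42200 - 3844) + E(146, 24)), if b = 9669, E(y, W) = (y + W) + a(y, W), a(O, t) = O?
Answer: 117193047137/12120497 ≈ 9669.0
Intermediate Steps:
E(y, W) = W + 2*y (E(y, W) = (y + W) + y = (W + y) + y = W + 2*y)
b - 1/(1/(42200 - 3844) + E(146, 24)) = 9669 - 1/(1/(42200 - 3844) + (24 + 2*146)) = 9669 - 1/(1/38356 + (24 + 292)) = 9669 - 1/(1/38356 + 316) = 9669 - 1/12120497/38356 = 9669 - 1*38356/12120497 = 9669 - 38356/12120497 = 117193047137/12120497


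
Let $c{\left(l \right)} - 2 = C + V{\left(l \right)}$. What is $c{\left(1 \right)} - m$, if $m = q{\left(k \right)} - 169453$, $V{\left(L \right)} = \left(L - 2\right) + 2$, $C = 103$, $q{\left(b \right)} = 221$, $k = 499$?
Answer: $169338$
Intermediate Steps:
$V{\left(L \right)} = L$ ($V{\left(L \right)} = \left(-2 + L\right) + 2 = L$)
$m = -169232$ ($m = 221 - 169453 = -169232$)
$c{\left(l \right)} = 105 + l$ ($c{\left(l \right)} = 2 + \left(103 + l\right) = 105 + l$)
$c{\left(1 \right)} - m = \left(105 + 1\right) - -169232 = 106 + 169232 = 169338$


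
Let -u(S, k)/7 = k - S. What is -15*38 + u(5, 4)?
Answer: -563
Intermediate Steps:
u(S, k) = -7*k + 7*S (u(S, k) = -7*(k - S) = -7*k + 7*S)
-15*38 + u(5, 4) = -15*38 + (-7*4 + 7*5) = -570 + (-28 + 35) = -570 + 7 = -563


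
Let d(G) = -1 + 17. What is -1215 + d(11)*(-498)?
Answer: -9183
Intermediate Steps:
d(G) = 16
-1215 + d(11)*(-498) = -1215 + 16*(-498) = -1215 - 7968 = -9183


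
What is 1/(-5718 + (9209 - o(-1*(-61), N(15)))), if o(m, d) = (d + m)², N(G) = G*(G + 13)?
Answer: -1/227870 ≈ -4.3885e-6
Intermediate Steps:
N(G) = G*(13 + G)
1/(-5718 + (9209 - o(-1*(-61), N(15)))) = 1/(-5718 + (9209 - (15*(13 + 15) - 1*(-61))²)) = 1/(-5718 + (9209 - (15*28 + 61)²)) = 1/(-5718 + (9209 - (420 + 61)²)) = 1/(-5718 + (9209 - 1*481²)) = 1/(-5718 + (9209 - 1*231361)) = 1/(-5718 + (9209 - 231361)) = 1/(-5718 - 222152) = 1/(-227870) = -1/227870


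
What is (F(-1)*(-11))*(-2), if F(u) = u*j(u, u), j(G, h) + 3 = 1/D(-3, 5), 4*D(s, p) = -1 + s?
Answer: 88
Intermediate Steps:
D(s, p) = -¼ + s/4 (D(s, p) = (-1 + s)/4 = -¼ + s/4)
j(G, h) = -4 (j(G, h) = -3 + 1/(-¼ + (¼)*(-3)) = -3 + 1/(-¼ - ¾) = -3 + 1/(-1) = -3 - 1 = -4)
F(u) = -4*u (F(u) = u*(-4) = -4*u)
(F(-1)*(-11))*(-2) = (-4*(-1)*(-11))*(-2) = (4*(-11))*(-2) = -44*(-2) = 88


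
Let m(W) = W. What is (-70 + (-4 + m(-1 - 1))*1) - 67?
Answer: -143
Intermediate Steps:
(-70 + (-4 + m(-1 - 1))*1) - 67 = (-70 + (-4 + (-1 - 1))*1) - 67 = (-70 + (-4 - 2)*1) - 67 = (-70 - 6*1) - 67 = (-70 - 6) - 67 = -76 - 67 = -143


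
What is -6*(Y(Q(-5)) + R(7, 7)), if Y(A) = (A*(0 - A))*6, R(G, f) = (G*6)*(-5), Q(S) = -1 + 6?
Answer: 2160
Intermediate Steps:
Q(S) = 5
R(G, f) = -30*G (R(G, f) = (6*G)*(-5) = -30*G)
Y(A) = -6*A² (Y(A) = (A*(-A))*6 = -A²*6 = -6*A²)
-6*(Y(Q(-5)) + R(7, 7)) = -6*(-6*5² - 30*7) = -6*(-6*25 - 210) = -6*(-150 - 210) = -6*(-360) = 2160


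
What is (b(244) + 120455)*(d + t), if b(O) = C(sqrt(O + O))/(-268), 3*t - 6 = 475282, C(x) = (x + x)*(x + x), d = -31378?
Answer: 1025303878846/67 ≈ 1.5303e+10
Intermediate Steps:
C(x) = 4*x**2 (C(x) = (2*x)*(2*x) = 4*x**2)
t = 475288/3 (t = 2 + (1/3)*475282 = 2 + 475282/3 = 475288/3 ≈ 1.5843e+5)
b(O) = -2*O/67 (b(O) = (4*(sqrt(O + O))**2)/(-268) = (4*(sqrt(2*O))**2)*(-1/268) = (4*(sqrt(2)*sqrt(O))**2)*(-1/268) = (4*(2*O))*(-1/268) = (8*O)*(-1/268) = -2*O/67)
(b(244) + 120455)*(d + t) = (-2/67*244 + 120455)*(-31378 + 475288/3) = (-488/67 + 120455)*(381154/3) = (8069997/67)*(381154/3) = 1025303878846/67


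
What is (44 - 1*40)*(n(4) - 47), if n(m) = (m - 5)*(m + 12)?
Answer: -252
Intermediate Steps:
n(m) = (-5 + m)*(12 + m)
(44 - 1*40)*(n(4) - 47) = (44 - 1*40)*((-60 + 4² + 7*4) - 47) = (44 - 40)*((-60 + 16 + 28) - 47) = 4*(-16 - 47) = 4*(-63) = -252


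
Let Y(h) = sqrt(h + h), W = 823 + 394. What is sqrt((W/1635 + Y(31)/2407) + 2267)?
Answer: sqrt(35122206071784630 + 6434452575*sqrt(62))/3935445 ≈ 47.621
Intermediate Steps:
W = 1217
Y(h) = sqrt(2)*sqrt(h) (Y(h) = sqrt(2*h) = sqrt(2)*sqrt(h))
sqrt((W/1635 + Y(31)/2407) + 2267) = sqrt((1217/1635 + (sqrt(2)*sqrt(31))/2407) + 2267) = sqrt((1217*(1/1635) + sqrt(62)*(1/2407)) + 2267) = sqrt((1217/1635 + sqrt(62)/2407) + 2267) = sqrt(3707762/1635 + sqrt(62)/2407)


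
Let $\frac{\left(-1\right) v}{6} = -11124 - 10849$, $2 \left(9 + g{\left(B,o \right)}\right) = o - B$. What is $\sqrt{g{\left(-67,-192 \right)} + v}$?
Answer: $\frac{\sqrt{527066}}{2} \approx 363.0$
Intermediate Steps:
$g{\left(B,o \right)} = -9 + \frac{o}{2} - \frac{B}{2}$ ($g{\left(B,o \right)} = -9 + \frac{o - B}{2} = -9 - \left(\frac{B}{2} - \frac{o}{2}\right) = -9 + \frac{o}{2} - \frac{B}{2}$)
$v = 131838$ ($v = - 6 \left(-11124 - 10849\right) = \left(-6\right) \left(-21973\right) = 131838$)
$\sqrt{g{\left(-67,-192 \right)} + v} = \sqrt{\left(-9 + \frac{1}{2} \left(-192\right) - - \frac{67}{2}\right) + 131838} = \sqrt{\left(-9 - 96 + \frac{67}{2}\right) + 131838} = \sqrt{- \frac{143}{2} + 131838} = \sqrt{\frac{263533}{2}} = \frac{\sqrt{527066}}{2}$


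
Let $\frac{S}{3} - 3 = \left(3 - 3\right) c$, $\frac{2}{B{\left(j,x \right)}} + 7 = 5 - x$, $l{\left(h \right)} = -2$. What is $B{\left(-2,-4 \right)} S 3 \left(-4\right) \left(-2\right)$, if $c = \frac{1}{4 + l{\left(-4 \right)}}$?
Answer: $216$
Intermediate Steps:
$c = \frac{1}{2}$ ($c = \frac{1}{4 - 2} = \frac{1}{2} \approx 0.5$)
$B{\left(j,x \right)} = \frac{2}{-2 - x}$ ($B{\left(j,x \right)} = \frac{2}{-7 - \left(-5 + x\right)} = \frac{2}{-2 - x}$)
$S = 9$ ($S = 9 + 3 \left(3 - 3\right) \frac{1}{2} = 9 + 3 \cdot 0 \cdot \frac{1}{2} = 9 + 3 \cdot 0 = 9 + 0 = 9$)
$B{\left(-2,-4 \right)} S 3 \left(-4\right) \left(-2\right) = - \frac{2}{2 - 4} \cdot 9 \cdot 3 \left(-4\right) \left(-2\right) = - \frac{2}{-2} \cdot 9 \left(\left(-12\right) \left(-2\right)\right) = \left(-2\right) \left(- \frac{1}{2}\right) 9 \cdot 24 = 1 \cdot 9 \cdot 24 = 9 \cdot 24 = 216$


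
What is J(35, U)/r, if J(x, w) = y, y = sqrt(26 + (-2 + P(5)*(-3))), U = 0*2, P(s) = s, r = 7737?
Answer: 1/2579 ≈ 0.00038775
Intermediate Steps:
U = 0
y = 3 (y = sqrt(26 + (-2 + 5*(-3))) = sqrt(26 + (-2 - 15)) = sqrt(26 - 17) = sqrt(9) = 3)
J(x, w) = 3
J(35, U)/r = 3/7737 = 3*(1/7737) = 1/2579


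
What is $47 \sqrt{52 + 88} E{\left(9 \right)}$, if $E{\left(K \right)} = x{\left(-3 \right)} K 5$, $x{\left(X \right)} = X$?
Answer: $- 12690 \sqrt{35} \approx -75075.0$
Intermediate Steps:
$E{\left(K \right)} = - 15 K$ ($E{\left(K \right)} = - 3 K 5 = - 15 K$)
$47 \sqrt{52 + 88} E{\left(9 \right)} = 47 \sqrt{52 + 88} \left(\left(-15\right) 9\right) = 47 \sqrt{140} \left(-135\right) = 47 \cdot 2 \sqrt{35} \left(-135\right) = 94 \sqrt{35} \left(-135\right) = - 12690 \sqrt{35}$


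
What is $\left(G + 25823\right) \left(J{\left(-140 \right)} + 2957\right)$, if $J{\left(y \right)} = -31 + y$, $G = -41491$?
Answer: $-43651048$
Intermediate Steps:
$\left(G + 25823\right) \left(J{\left(-140 \right)} + 2957\right) = \left(-41491 + 25823\right) \left(\left(-31 - 140\right) + 2957\right) = - 15668 \left(-171 + 2957\right) = \left(-15668\right) 2786 = -43651048$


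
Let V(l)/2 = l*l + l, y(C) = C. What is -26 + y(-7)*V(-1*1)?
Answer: -26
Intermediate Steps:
V(l) = 2*l + 2*l² (V(l) = 2*(l*l + l) = 2*(l² + l) = 2*(l + l²) = 2*l + 2*l²)
-26 + y(-7)*V(-1*1) = -26 - 14*(-1*1)*(1 - 1*1) = -26 - 14*(-1)*(1 - 1) = -26 - 14*(-1)*0 = -26 - 7*0 = -26 + 0 = -26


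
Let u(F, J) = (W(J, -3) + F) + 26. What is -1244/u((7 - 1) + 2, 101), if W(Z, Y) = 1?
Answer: -1244/35 ≈ -35.543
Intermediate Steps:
u(F, J) = 27 + F (u(F, J) = (1 + F) + 26 = 27 + F)
-1244/u((7 - 1) + 2, 101) = -1244/(27 + ((7 - 1) + 2)) = -1244/(27 + (6 + 2)) = -1244/(27 + 8) = -1244/35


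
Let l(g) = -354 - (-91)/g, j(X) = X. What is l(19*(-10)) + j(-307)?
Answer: -125681/190 ≈ -661.48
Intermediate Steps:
l(g) = -354 + 91/g
l(19*(-10)) + j(-307) = (-354 + 91/((19*(-10)))) - 307 = (-354 + 91/(-190)) - 307 = (-354 + 91*(-1/190)) - 307 = (-354 - 91/190) - 307 = -67351/190 - 307 = -125681/190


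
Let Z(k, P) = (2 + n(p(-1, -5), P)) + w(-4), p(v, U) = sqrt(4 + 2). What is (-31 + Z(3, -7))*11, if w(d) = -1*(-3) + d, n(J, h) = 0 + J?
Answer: -330 + 11*sqrt(6) ≈ -303.06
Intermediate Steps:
p(v, U) = sqrt(6)
n(J, h) = J
w(d) = 3 + d
Z(k, P) = 1 + sqrt(6) (Z(k, P) = (2 + sqrt(6)) + (3 - 4) = (2 + sqrt(6)) - 1 = 1 + sqrt(6))
(-31 + Z(3, -7))*11 = (-31 + (1 + sqrt(6)))*11 = (-30 + sqrt(6))*11 = -330 + 11*sqrt(6)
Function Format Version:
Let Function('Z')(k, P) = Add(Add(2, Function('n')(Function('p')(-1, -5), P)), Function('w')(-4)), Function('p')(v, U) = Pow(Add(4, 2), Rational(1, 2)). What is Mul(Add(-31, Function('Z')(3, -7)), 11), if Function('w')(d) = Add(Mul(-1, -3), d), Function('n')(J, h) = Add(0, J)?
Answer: Add(-330, Mul(11, Pow(6, Rational(1, 2)))) ≈ -303.06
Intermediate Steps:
Function('p')(v, U) = Pow(6, Rational(1, 2))
Function('n')(J, h) = J
Function('w')(d) = Add(3, d)
Function('Z')(k, P) = Add(1, Pow(6, Rational(1, 2))) (Function('Z')(k, P) = Add(Add(2, Pow(6, Rational(1, 2))), Add(3, -4)) = Add(Add(2, Pow(6, Rational(1, 2))), -1) = Add(1, Pow(6, Rational(1, 2))))
Mul(Add(-31, Function('Z')(3, -7)), 11) = Mul(Add(-31, Add(1, Pow(6, Rational(1, 2)))), 11) = Mul(Add(-30, Pow(6, Rational(1, 2))), 11) = Add(-330, Mul(11, Pow(6, Rational(1, 2))))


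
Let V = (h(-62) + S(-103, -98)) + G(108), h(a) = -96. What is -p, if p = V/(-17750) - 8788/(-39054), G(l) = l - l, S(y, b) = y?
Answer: -81879373/346604250 ≈ -0.23623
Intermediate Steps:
G(l) = 0
V = -199 (V = (-96 - 103) + 0 = -199 + 0 = -199)
p = 81879373/346604250 (p = -199/(-17750) - 8788/(-39054) = -199*(-1/17750) - 8788*(-1/39054) = 199/17750 + 4394/19527 = 81879373/346604250 ≈ 0.23623)
-p = -1*81879373/346604250 = -81879373/346604250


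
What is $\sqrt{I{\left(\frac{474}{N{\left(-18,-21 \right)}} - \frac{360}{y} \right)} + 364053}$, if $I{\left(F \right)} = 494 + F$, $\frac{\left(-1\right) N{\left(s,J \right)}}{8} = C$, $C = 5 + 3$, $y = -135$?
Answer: $\frac{\sqrt{209976342}}{24} \approx 603.77$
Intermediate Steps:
$C = 8$
$N{\left(s,J \right)} = -64$ ($N{\left(s,J \right)} = \left(-8\right) 8 = -64$)
$\sqrt{I{\left(\frac{474}{N{\left(-18,-21 \right)}} - \frac{360}{y} \right)} + 364053} = \sqrt{\left(494 + \left(\frac{474}{-64} - \frac{360}{-135}\right)\right) + 364053} = \sqrt{\left(494 + \left(474 \left(- \frac{1}{64}\right) - - \frac{8}{3}\right)\right) + 364053} = \sqrt{\left(494 + \left(- \frac{237}{32} + \frac{8}{3}\right)\right) + 364053} = \sqrt{\left(494 - \frac{455}{96}\right) + 364053} = \sqrt{\frac{46969}{96} + 364053} = \sqrt{\frac{34996057}{96}} = \frac{\sqrt{209976342}}{24}$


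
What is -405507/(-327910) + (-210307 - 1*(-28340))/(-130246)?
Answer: 28121115923/10677241465 ≈ 2.6337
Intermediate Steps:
-405507/(-327910) + (-210307 - 1*(-28340))/(-130246) = -405507*(-1/327910) + (-210307 + 28340)*(-1/130246) = 405507/327910 - 181967*(-1/130246) = 405507/327910 + 181967/130246 = 28121115923/10677241465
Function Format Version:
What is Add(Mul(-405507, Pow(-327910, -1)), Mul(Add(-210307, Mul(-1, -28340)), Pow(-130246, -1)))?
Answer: Rational(28121115923, 10677241465) ≈ 2.6337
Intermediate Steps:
Add(Mul(-405507, Pow(-327910, -1)), Mul(Add(-210307, Mul(-1, -28340)), Pow(-130246, -1))) = Add(Mul(-405507, Rational(-1, 327910)), Mul(Add(-210307, 28340), Rational(-1, 130246))) = Add(Rational(405507, 327910), Mul(-181967, Rational(-1, 130246))) = Add(Rational(405507, 327910), Rational(181967, 130246)) = Rational(28121115923, 10677241465)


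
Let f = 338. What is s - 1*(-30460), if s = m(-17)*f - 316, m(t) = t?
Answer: 24398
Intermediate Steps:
s = -6062 (s = -17*338 - 316 = -5746 - 316 = -6062)
s - 1*(-30460) = -6062 - 1*(-30460) = -6062 + 30460 = 24398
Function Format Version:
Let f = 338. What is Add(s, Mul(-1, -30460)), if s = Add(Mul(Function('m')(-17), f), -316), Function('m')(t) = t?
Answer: 24398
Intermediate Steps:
s = -6062 (s = Add(Mul(-17, 338), -316) = Add(-5746, -316) = -6062)
Add(s, Mul(-1, -30460)) = Add(-6062, Mul(-1, -30460)) = Add(-6062, 30460) = 24398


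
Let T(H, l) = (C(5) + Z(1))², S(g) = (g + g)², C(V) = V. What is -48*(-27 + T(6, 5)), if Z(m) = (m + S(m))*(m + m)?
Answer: -9504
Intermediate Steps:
S(g) = 4*g² (S(g) = (2*g)² = 4*g²)
Z(m) = 2*m*(m + 4*m²) (Z(m) = (m + 4*m²)*(m + m) = (m + 4*m²)*(2*m) = 2*m*(m + 4*m²))
T(H, l) = 225 (T(H, l) = (5 + 1²*(2 + 8*1))² = (5 + 1*(2 + 8))² = (5 + 1*10)² = (5 + 10)² = 15² = 225)
-48*(-27 + T(6, 5)) = -48*(-27 + 225) = -48*198 = -9504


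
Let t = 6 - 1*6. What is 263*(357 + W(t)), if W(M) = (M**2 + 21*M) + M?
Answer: 93891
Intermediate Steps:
t = 0 (t = 6 - 6 = 0)
W(M) = M**2 + 22*M
263*(357 + W(t)) = 263*(357 + 0*(22 + 0)) = 263*(357 + 0*22) = 263*(357 + 0) = 263*357 = 93891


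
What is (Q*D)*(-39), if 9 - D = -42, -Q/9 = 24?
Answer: 429624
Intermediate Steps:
Q = -216 (Q = -9*24 = -216)
D = 51 (D = 9 - 1*(-42) = 9 + 42 = 51)
(Q*D)*(-39) = -216*51*(-39) = -11016*(-39) = 429624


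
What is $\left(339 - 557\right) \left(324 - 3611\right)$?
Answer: $716566$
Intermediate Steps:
$\left(339 - 557\right) \left(324 - 3611\right) = \left(-218\right) \left(-3287\right) = 716566$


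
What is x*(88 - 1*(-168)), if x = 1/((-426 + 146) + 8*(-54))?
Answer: -32/89 ≈ -0.35955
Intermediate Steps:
x = -1/712 (x = 1/(-280 - 432) = 1/(-712) = -1/712 ≈ -0.0014045)
x*(88 - 1*(-168)) = -(88 - 1*(-168))/712 = -(88 + 168)/712 = -1/712*256 = -32/89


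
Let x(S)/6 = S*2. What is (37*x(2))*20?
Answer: 17760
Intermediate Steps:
x(S) = 12*S (x(S) = 6*(S*2) = 6*(2*S) = 12*S)
(37*x(2))*20 = (37*(12*2))*20 = (37*24)*20 = 888*20 = 17760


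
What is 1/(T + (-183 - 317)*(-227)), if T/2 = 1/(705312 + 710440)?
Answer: 707876/80343926001 ≈ 8.8106e-6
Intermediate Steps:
T = 1/707876 (T = 2/(705312 + 710440) = 2/1415752 = 2*(1/1415752) = 1/707876 ≈ 1.4127e-6)
1/(T + (-183 - 317)*(-227)) = 1/(1/707876 + (-183 - 317)*(-227)) = 1/(1/707876 - 500*(-227)) = 1/(1/707876 + 113500) = 1/(80343926001/707876) = 707876/80343926001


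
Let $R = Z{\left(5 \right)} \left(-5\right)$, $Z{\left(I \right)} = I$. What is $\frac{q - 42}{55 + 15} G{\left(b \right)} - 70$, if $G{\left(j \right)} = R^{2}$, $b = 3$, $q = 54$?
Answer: $\frac{260}{7} \approx 37.143$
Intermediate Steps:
$R = -25$ ($R = 5 \left(-5\right) = -25$)
$G{\left(j \right)} = 625$ ($G{\left(j \right)} = \left(-25\right)^{2} = 625$)
$\frac{q - 42}{55 + 15} G{\left(b \right)} - 70 = \frac{54 - 42}{55 + 15} \cdot 625 - 70 = \frac{12}{70} \cdot 625 - 70 = 12 \cdot \frac{1}{70} \cdot 625 - 70 = \frac{6}{35} \cdot 625 - 70 = \frac{750}{7} - 70 = \frac{260}{7}$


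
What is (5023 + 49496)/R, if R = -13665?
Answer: -18173/4555 ≈ -3.9897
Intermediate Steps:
(5023 + 49496)/R = (5023 + 49496)/(-13665) = 54519*(-1/13665) = -18173/4555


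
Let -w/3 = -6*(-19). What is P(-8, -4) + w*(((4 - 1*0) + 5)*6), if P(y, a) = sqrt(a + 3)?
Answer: -18468 + I ≈ -18468.0 + 1.0*I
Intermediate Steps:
P(y, a) = sqrt(3 + a)
w = -342 (w = -(-18)*(-19) = -3*114 = -342)
P(-8, -4) + w*(((4 - 1*0) + 5)*6) = sqrt(3 - 4) - 342*((4 - 1*0) + 5)*6 = sqrt(-1) - 342*((4 + 0) + 5)*6 = I - 342*(4 + 5)*6 = I - 3078*6 = I - 342*54 = I - 18468 = -18468 + I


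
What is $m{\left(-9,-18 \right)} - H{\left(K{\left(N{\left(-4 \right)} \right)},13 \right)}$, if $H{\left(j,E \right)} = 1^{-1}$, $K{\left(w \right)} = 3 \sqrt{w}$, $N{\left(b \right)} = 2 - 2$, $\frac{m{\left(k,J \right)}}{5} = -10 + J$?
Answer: $-141$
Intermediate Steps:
$m{\left(k,J \right)} = -50 + 5 J$ ($m{\left(k,J \right)} = 5 \left(-10 + J\right) = -50 + 5 J$)
$N{\left(b \right)} = 0$
$H{\left(j,E \right)} = 1$
$m{\left(-9,-18 \right)} - H{\left(K{\left(N{\left(-4 \right)} \right)},13 \right)} = \left(-50 + 5 \left(-18\right)\right) - 1 = \left(-50 - 90\right) - 1 = -140 - 1 = -141$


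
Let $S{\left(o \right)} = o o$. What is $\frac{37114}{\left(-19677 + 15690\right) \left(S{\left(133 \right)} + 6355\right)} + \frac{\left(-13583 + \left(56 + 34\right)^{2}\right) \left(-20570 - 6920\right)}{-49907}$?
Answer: $- \frac{7224636496450579}{2392128050598} \approx -3020.2$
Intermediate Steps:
$S{\left(o \right)} = o^{2}$
$\frac{37114}{\left(-19677 + 15690\right) \left(S{\left(133 \right)} + 6355\right)} + \frac{\left(-13583 + \left(56 + 34\right)^{2}\right) \left(-20570 - 6920\right)}{-49907} = \frac{37114}{\left(-19677 + 15690\right) \left(133^{2} + 6355\right)} + \frac{\left(-13583 + \left(56 + 34\right)^{2}\right) \left(-20570 - 6920\right)}{-49907} = \frac{37114}{\left(-3987\right) \left(17689 + 6355\right)} + \left(-13583 + 90^{2}\right) \left(-27490\right) \left(- \frac{1}{49907}\right) = \frac{37114}{\left(-3987\right) 24044} + \left(-13583 + 8100\right) \left(-27490\right) \left(- \frac{1}{49907}\right) = \frac{37114}{-95863428} + \left(-5483\right) \left(-27490\right) \left(- \frac{1}{49907}\right) = 37114 \left(- \frac{1}{95863428}\right) + 150727670 \left(- \frac{1}{49907}\right) = - \frac{18557}{47931714} - \frac{150727670}{49907} = - \frac{7224636496450579}{2392128050598}$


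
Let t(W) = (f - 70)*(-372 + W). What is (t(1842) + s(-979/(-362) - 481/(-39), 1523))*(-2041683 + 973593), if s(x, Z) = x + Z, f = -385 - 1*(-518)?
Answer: -18201102553535/181 ≈ -1.0056e+11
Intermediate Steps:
f = 133 (f = -385 + 518 = 133)
t(W) = -23436 + 63*W (t(W) = (133 - 70)*(-372 + W) = 63*(-372 + W) = -23436 + 63*W)
s(x, Z) = Z + x
(t(1842) + s(-979/(-362) - 481/(-39), 1523))*(-2041683 + 973593) = ((-23436 + 63*1842) + (1523 + (-979/(-362) - 481/(-39))))*(-2041683 + 973593) = ((-23436 + 116046) + (1523 + (-979*(-1/362) - 481*(-1/39))))*(-1068090) = (92610 + (1523 + (979/362 + 37/3)))*(-1068090) = (92610 + (1523 + 16331/1086))*(-1068090) = (92610 + 1670309/1086)*(-1068090) = (102244769/1086)*(-1068090) = -18201102553535/181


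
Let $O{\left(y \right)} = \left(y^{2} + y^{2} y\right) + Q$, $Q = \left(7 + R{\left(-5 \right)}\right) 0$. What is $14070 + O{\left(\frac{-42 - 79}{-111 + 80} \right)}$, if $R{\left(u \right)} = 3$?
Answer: $\frac{421384802}{29791} \approx 14145.0$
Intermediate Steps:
$Q = 0$ ($Q = \left(7 + 3\right) 0 = 10 \cdot 0 = 0$)
$O{\left(y \right)} = y^{2} + y^{3}$ ($O{\left(y \right)} = \left(y^{2} + y^{2} y\right) + 0 = \left(y^{2} + y^{3}\right) + 0 = y^{2} + y^{3}$)
$14070 + O{\left(\frac{-42 - 79}{-111 + 80} \right)} = 14070 + \left(\frac{-42 - 79}{-111 + 80}\right)^{2} \left(1 + \frac{-42 - 79}{-111 + 80}\right) = 14070 + \left(- \frac{121}{-31}\right)^{2} \left(1 - \frac{121}{-31}\right) = 14070 + \left(\left(-121\right) \left(- \frac{1}{31}\right)\right)^{2} \left(1 - - \frac{121}{31}\right) = 14070 + \left(\frac{121}{31}\right)^{2} \left(1 + \frac{121}{31}\right) = 14070 + \frac{14641}{961} \cdot \frac{152}{31} = 14070 + \frac{2225432}{29791} = \frac{421384802}{29791}$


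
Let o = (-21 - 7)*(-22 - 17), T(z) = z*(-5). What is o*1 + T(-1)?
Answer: 1097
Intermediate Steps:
T(z) = -5*z
o = 1092 (o = -28*(-39) = 1092)
o*1 + T(-1) = 1092*1 - 5*(-1) = 1092 + 5 = 1097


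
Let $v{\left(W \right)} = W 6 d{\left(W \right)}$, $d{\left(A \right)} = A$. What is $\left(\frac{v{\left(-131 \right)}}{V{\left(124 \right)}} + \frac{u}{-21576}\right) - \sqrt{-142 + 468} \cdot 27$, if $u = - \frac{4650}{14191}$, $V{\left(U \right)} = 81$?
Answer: $\frac{56499366907}{44446212} - 27 \sqrt{326} \approx 783.69$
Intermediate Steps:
$u = - \frac{4650}{14191}$ ($u = \left(-4650\right) \frac{1}{14191} = - \frac{4650}{14191} \approx -0.32767$)
$v{\left(W \right)} = 6 W^{2}$ ($v{\left(W \right)} = W 6 W = 6 W W = 6 W^{2}$)
$\left(\frac{v{\left(-131 \right)}}{V{\left(124 \right)}} + \frac{u}{-21576}\right) - \sqrt{-142 + 468} \cdot 27 = \left(\frac{6 \left(-131\right)^{2}}{81} - \frac{4650}{14191 \left(-21576\right)}\right) - \sqrt{-142 + 468} \cdot 27 = \left(6 \cdot 17161 \cdot \frac{1}{81} - - \frac{25}{1646156}\right) - \sqrt{326} \cdot 27 = \left(102966 \cdot \frac{1}{81} + \frac{25}{1646156}\right) - 27 \sqrt{326} = \left(\frac{34322}{27} + \frac{25}{1646156}\right) - 27 \sqrt{326} = \frac{56499366907}{44446212} - 27 \sqrt{326}$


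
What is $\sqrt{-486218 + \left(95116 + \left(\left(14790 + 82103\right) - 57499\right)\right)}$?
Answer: $2 i \sqrt{87927} \approx 593.05 i$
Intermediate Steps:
$\sqrt{-486218 + \left(95116 + \left(\left(14790 + 82103\right) - 57499\right)\right)} = \sqrt{-486218 + \left(95116 + \left(96893 - 57499\right)\right)} = \sqrt{-486218 + \left(95116 + 39394\right)} = \sqrt{-486218 + 134510} = \sqrt{-351708} = 2 i \sqrt{87927}$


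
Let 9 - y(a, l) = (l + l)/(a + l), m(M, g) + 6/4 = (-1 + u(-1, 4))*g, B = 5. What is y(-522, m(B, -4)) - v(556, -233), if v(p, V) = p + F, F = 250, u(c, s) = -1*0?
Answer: -828073/1039 ≈ -796.99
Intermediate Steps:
u(c, s) = 0
m(M, g) = -3/2 - g (m(M, g) = -3/2 + (-1 + 0)*g = -3/2 - g)
y(a, l) = 9 - 2*l/(a + l) (y(a, l) = 9 - (l + l)/(a + l) = 9 - 2*l/(a + l))
v(p, V) = 250 + p (v(p, V) = p + 250 = 250 + p)
y(-522, m(B, -4)) - v(556, -233) = (7*(-3/2 - 1*(-4)) + 9*(-522))/(-522 + (-3/2 - 1*(-4))) - (250 + 556) = (7*(-3/2 + 4) - 4698)/(-522 + (-3/2 + 4)) - 1*806 = (7*(5/2) - 4698)/(-522 + 5/2) - 806 = (35/2 - 4698)/(-1039/2) - 806 = -2/1039*(-9361/2) - 806 = 9361/1039 - 806 = -828073/1039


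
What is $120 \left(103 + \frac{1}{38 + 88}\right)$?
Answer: $\frac{259580}{21} \approx 12361.0$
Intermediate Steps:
$120 \left(103 + \frac{1}{38 + 88}\right) = 120 \left(103 + \frac{1}{126}\right) = 120 \cdot \frac{12979}{126} = \frac{259580}{21}$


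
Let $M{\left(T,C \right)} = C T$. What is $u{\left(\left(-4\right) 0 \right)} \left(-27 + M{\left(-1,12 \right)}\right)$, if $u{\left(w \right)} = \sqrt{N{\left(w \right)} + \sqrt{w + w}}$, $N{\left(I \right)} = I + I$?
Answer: $0$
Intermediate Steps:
$N{\left(I \right)} = 2 I$
$u{\left(w \right)} = \sqrt{2 w + \sqrt{2} \sqrt{w}}$ ($u{\left(w \right)} = \sqrt{2 w + \sqrt{w + w}} = \sqrt{2 w + \sqrt{2 w}} = \sqrt{2 w + \sqrt{2} \sqrt{w}}$)
$u{\left(\left(-4\right) 0 \right)} \left(-27 + M{\left(-1,12 \right)}\right) = \sqrt{2 \left(\left(-4\right) 0\right) + \sqrt{2} \sqrt{\left(-4\right) 0}} \left(-27 + 12 \left(-1\right)\right) = \sqrt{2 \cdot 0 + \sqrt{2} \sqrt{0}} \left(-27 - 12\right) = \sqrt{0 + \sqrt{2} \cdot 0} \left(-39\right) = \sqrt{0 + 0} \left(-39\right) = \sqrt{0} \left(-39\right) = 0 \left(-39\right) = 0$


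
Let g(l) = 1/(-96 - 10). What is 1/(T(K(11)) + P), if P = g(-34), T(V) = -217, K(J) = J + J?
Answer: -106/23003 ≈ -0.0046081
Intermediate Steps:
K(J) = 2*J
g(l) = -1/106 (g(l) = 1/(-106) = -1/106)
P = -1/106 ≈ -0.0094340
1/(T(K(11)) + P) = 1/(-217 - 1/106) = 1/(-23003/106) = -106/23003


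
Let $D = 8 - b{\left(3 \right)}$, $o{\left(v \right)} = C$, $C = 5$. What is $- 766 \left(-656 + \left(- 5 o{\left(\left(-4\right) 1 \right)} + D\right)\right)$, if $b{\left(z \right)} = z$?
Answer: $517816$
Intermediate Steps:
$o{\left(v \right)} = 5$
$D = 5$ ($D = 8 - 3 = 5$)
$- 766 \left(-656 + \left(- 5 o{\left(\left(-4\right) 1 \right)} + D\right)\right) = - 766 \left(-656 + \left(\left(-5\right) 5 + 5\right)\right) = - 766 \left(-656 + \left(-25 + 5\right)\right) = - 766 \left(-656 - 20\right) = \left(-766\right) \left(-676\right) = 517816$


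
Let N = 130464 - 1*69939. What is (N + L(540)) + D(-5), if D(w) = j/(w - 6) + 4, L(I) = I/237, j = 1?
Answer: 52601602/869 ≈ 60531.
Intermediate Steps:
L(I) = I/237 (L(I) = I*(1/237) = I/237)
D(w) = 4 + 1/(-6 + w) (D(w) = 1/(w - 6) + 4 = 1/(-6 + w) + 4 = 4 + 1/(-6 + w))
N = 60525 (N = 130464 - 69939 = 60525)
(N + L(540)) + D(-5) = (60525 + (1/237)*540) + (-23 + 4*(-5))/(-6 - 5) = (60525 + 180/79) + (-23 - 20)/(-11) = 4781655/79 - 1/11*(-43) = 4781655/79 + 43/11 = 52601602/869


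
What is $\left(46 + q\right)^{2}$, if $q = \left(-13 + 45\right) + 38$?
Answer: $13456$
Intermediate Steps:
$q = 70$ ($q = 32 + 38 = 70$)
$\left(46 + q\right)^{2} = \left(46 + 70\right)^{2} = 116^{2} = 13456$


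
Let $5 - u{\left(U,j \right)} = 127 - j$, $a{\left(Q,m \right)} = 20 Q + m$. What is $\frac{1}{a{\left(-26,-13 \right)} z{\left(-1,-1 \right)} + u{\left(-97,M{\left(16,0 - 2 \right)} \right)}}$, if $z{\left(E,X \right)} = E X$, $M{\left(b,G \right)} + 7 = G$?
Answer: $- \frac{1}{664} \approx -0.001506$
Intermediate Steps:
$M{\left(b,G \right)} = -7 + G$
$a{\left(Q,m \right)} = m + 20 Q$
$u{\left(U,j \right)} = -122 + j$ ($u{\left(U,j \right)} = 5 - \left(127 - j\right) = 5 + \left(-127 + j\right) = -122 + j$)
$\frac{1}{a{\left(-26,-13 \right)} z{\left(-1,-1 \right)} + u{\left(-97,M{\left(16,0 - 2 \right)} \right)}} = \frac{1}{\left(-13 + 20 \left(-26\right)\right) \left(\left(-1\right) \left(-1\right)\right) + \left(-122 + \left(-7 + \left(0 - 2\right)\right)\right)} = \frac{1}{\left(-13 - 520\right) 1 + \left(-122 + \left(-7 + \left(0 - 2\right)\right)\right)} = \frac{1}{\left(-533\right) 1 - 131} = \frac{1}{-533 - 131} = \frac{1}{-664} = - \frac{1}{664}$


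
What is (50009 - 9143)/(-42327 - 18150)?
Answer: -13622/20159 ≈ -0.67573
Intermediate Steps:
(50009 - 9143)/(-42327 - 18150) = 40866/(-60477) = 40866*(-1/60477) = -13622/20159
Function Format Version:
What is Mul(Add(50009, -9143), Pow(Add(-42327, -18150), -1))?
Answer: Rational(-13622, 20159) ≈ -0.67573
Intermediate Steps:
Mul(Add(50009, -9143), Pow(Add(-42327, -18150), -1)) = Mul(40866, Pow(-60477, -1)) = Mul(40866, Rational(-1, 60477)) = Rational(-13622, 20159)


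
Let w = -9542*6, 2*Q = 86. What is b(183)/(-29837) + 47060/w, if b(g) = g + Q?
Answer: -27251311/32850537 ≈ -0.82955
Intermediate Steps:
Q = 43 (Q = (1/2)*86 = 43)
b(g) = 43 + g (b(g) = g + 43 = 43 + g)
w = -57252
b(183)/(-29837) + 47060/w = (43 + 183)/(-29837) + 47060/(-57252) = 226*(-1/29837) + 47060*(-1/57252) = -226/29837 - 905/1101 = -27251311/32850537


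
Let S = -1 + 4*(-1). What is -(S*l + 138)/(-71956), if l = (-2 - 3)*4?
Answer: 119/35978 ≈ 0.0033076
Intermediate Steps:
S = -5 (S = -1 - 4 = -5)
l = -20 (l = -5*4 = -20)
-(S*l + 138)/(-71956) = -(-5*(-20) + 138)/(-71956) = -(100 + 138)*(-1/71956) = -1*238*(-1/71956) = -238*(-1/71956) = 119/35978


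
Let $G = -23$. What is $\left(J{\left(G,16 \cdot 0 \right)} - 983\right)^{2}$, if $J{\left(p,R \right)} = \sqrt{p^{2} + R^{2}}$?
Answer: $921600$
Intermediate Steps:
$J{\left(p,R \right)} = \sqrt{R^{2} + p^{2}}$
$\left(J{\left(G,16 \cdot 0 \right)} - 983\right)^{2} = \left(\sqrt{\left(16 \cdot 0\right)^{2} + \left(-23\right)^{2}} - 983\right)^{2} = \left(\sqrt{0^{2} + 529} - 983\right)^{2} = \left(\sqrt{0 + 529} - 983\right)^{2} = \left(\sqrt{529} - 983\right)^{2} = \left(23 - 983\right)^{2} = \left(-960\right)^{2} = 921600$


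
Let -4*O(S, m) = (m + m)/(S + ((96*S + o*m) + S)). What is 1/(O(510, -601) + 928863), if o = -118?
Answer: 241796/224595358549 ≈ 1.0766e-6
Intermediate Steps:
O(S, m) = -m/(2*(-118*m + 98*S)) (O(S, m) = -(m + m)/(4*(S + ((96*S - 118*m) + S))) = -2*m/(4*(S + ((-118*m + 96*S) + S))) = -2*m/(4*(S + (-118*m + 97*S))) = -2*m/(4*(-118*m + 98*S)) = -m/(2*(-118*m + 98*S)))
1/(O(510, -601) + 928863) = 1/((¼)*(-601)/(-49*510 + 59*(-601)) + 928863) = 1/((¼)*(-601)/(-24990 - 35459) + 928863) = 1/((¼)*(-601)/(-60449) + 928863) = 1/((¼)*(-601)*(-1/60449) + 928863) = 1/(601/241796 + 928863) = 1/(224595358549/241796) = 241796/224595358549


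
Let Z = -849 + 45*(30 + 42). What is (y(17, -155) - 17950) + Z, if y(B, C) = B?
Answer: -15542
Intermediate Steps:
Z = 2391 (Z = -849 + 45*72 = -849 + 3240 = 2391)
(y(17, -155) - 17950) + Z = (17 - 17950) + 2391 = -17933 + 2391 = -15542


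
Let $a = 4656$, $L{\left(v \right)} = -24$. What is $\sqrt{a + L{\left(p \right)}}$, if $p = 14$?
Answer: $2 \sqrt{1158} \approx 68.059$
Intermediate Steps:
$\sqrt{a + L{\left(p \right)}} = \sqrt{4656 - 24} = \sqrt{4632} = 2 \sqrt{1158}$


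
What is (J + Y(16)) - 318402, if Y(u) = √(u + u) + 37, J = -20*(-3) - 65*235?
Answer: -333580 + 4*√2 ≈ -3.3357e+5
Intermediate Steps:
J = -15215 (J = 60 - 15275 = -15215)
Y(u) = 37 + √2*√u (Y(u) = √(2*u) + 37 = √2*√u + 37 = 37 + √2*√u)
(J + Y(16)) - 318402 = (-15215 + (37 + √2*√16)) - 318402 = (-15215 + (37 + √2*4)) - 318402 = (-15215 + (37 + 4*√2)) - 318402 = (-15178 + 4*√2) - 318402 = -333580 + 4*√2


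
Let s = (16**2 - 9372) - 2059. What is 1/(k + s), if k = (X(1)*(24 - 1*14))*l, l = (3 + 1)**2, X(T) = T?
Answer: -1/11015 ≈ -9.0785e-5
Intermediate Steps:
l = 16 (l = 4**2 = 16)
s = -11175 (s = (256 - 9372) - 2059 = -9116 - 2059 = -11175)
k = 160 (k = (1*(24 - 1*14))*16 = (1*(24 - 14))*16 = (1*10)*16 = 10*16 = 160)
1/(k + s) = 1/(160 - 11175) = 1/(-11015) = -1/11015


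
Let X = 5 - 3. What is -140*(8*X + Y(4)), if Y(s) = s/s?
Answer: -2380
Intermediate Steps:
X = 2
Y(s) = 1
-140*(8*X + Y(4)) = -140*(8*2 + 1) = -140*(16 + 1) = -140*17 = -2380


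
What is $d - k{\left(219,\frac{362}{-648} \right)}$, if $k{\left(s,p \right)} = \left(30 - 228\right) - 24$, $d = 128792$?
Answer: $129014$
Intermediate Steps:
$k{\left(s,p \right)} = -222$ ($k{\left(s,p \right)} = -198 - 24 = -222$)
$d - k{\left(219,\frac{362}{-648} \right)} = 128792 - -222 = 128792 + 222 = 129014$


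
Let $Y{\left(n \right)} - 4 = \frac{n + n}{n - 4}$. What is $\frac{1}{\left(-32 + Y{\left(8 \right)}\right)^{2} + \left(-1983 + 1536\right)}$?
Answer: $\frac{1}{129} \approx 0.0077519$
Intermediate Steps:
$Y{\left(n \right)} = 4 + \frac{2 n}{-4 + n}$ ($Y{\left(n \right)} = 4 + \frac{n + n}{n - 4} = 4 + \frac{2 n}{-4 + n}$)
$\frac{1}{\left(-32 + Y{\left(8 \right)}\right)^{2} + \left(-1983 + 1536\right)} = \frac{1}{\left(-32 + \frac{2 \left(-8 + 3 \cdot 8\right)}{-4 + 8}\right)^{2} + \left(-1983 + 1536\right)} = \frac{1}{\left(-32 + \frac{2 \left(-8 + 24\right)}{4}\right)^{2} - 447} = \frac{1}{\left(-32 + 2 \cdot \frac{1}{4} \cdot 16\right)^{2} - 447} = \frac{1}{\left(-32 + 8\right)^{2} - 447} = \frac{1}{\left(-24\right)^{2} - 447} = \frac{1}{576 - 447} = \frac{1}{129}$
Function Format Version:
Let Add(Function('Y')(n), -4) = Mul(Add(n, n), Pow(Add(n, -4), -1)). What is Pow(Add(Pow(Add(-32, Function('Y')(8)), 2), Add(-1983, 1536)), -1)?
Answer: Rational(1, 129) ≈ 0.0077519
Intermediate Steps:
Function('Y')(n) = Add(4, Mul(2, n, Pow(Add(-4, n), -1))) (Function('Y')(n) = Add(4, Mul(Add(n, n), Pow(Add(n, -4), -1))) = Add(4, Mul(Mul(2, n), Pow(Add(-4, n), -1))) = Add(4, Mul(2, n, Pow(Add(-4, n), -1))))
Pow(Add(Pow(Add(-32, Function('Y')(8)), 2), Add(-1983, 1536)), -1) = Pow(Add(Pow(Add(-32, Mul(2, Pow(Add(-4, 8), -1), Add(-8, Mul(3, 8)))), 2), Add(-1983, 1536)), -1) = Pow(Add(Pow(Add(-32, Mul(2, Pow(4, -1), Add(-8, 24))), 2), -447), -1) = Pow(Add(Pow(Add(-32, Mul(2, Rational(1, 4), 16)), 2), -447), -1) = Pow(Add(Pow(Add(-32, 8), 2), -447), -1) = Pow(Add(Pow(-24, 2), -447), -1) = Pow(Add(576, -447), -1) = Pow(129, -1) = Rational(1, 129)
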